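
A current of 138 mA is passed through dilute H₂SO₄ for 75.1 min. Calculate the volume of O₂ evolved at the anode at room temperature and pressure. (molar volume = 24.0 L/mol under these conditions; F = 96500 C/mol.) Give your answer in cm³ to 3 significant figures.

38.7 cm³

Charge passed = 0.138 × 4506 = 621.8 C
n(e⁻) = 621.8 / 96500 = 0.006444 mol
2H₂O → O₂ + 4H⁺ + 4e⁻, so n(O₂) = 0.006444 / 4 = 0.001611 mol
V = 0.001611 × 24.0 = 0.03866 L
= 38.7 cm³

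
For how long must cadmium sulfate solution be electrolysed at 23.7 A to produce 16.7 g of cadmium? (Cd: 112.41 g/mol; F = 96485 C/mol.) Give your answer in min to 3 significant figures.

n(Cd) = 16.7 / 112.41 = 0.1486 mol
Cd²⁺ + 2e⁻ → Cd, so n(e⁻) = 2 × 0.1486 = 0.2972 mol
Q = 0.2972 × 96485 = 28680 C
t = Q / I = 28680 / 23.7 = 1210 s = 20.2 min

20.2 min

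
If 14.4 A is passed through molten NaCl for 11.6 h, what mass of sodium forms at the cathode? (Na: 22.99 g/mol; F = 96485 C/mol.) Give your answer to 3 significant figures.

143 g

Charge passed = 14.4 × 41760 = 6.013×10^5 C
n(e⁻) = 6.013×10^5 / 96485 = 6.232 mol
Na⁺ + e⁻ → Na, so n(Na) = 6.232 mol
m = 6.232 × 22.99 = 143 g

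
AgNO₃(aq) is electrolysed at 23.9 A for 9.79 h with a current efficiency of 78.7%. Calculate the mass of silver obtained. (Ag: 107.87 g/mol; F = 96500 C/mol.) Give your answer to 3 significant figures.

741 g

Q = 23.9 × 35244 = 8.423×10^5 C
n(e⁻) = 8.423×10^5 / 96500 = 8.728 mol
Ag⁺ + e⁻ → Ag, so theoretical m(Ag) = 8.728 × 107.87 = 941.5 g
Actual mass = 78.7% × 941.5 = 741 g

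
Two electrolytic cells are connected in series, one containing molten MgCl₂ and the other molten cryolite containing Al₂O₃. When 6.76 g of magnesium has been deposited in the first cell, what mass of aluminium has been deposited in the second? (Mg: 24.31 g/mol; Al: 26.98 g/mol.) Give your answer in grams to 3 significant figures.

n(Mg) = 6.76 / 24.31 = 0.2781 mol
Mg²⁺ + 2e⁻ → Mg, so n(e⁻) = 2 × 0.2781 = 0.5562 mol
The cells are in series, so the same charge (and hence the same n(e⁻) = 0.5562 mol) passes through both.
Al³⁺ + 3e⁻ → Al, so n(Al) = 0.5562 / 3 = 0.1854 mol
m(Al) = 0.1854 × 26.98 = 5.00 g

5.00 g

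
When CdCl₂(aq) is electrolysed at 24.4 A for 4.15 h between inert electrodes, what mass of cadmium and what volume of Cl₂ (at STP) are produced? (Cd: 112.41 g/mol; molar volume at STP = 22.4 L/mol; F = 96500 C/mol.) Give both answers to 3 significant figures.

Q = 24.4 × 14940 = 3.645×10^5 C; n(e⁻) = 3.645×10^5 / 96500 = 3.777 mol
Cathode: Cd²⁺ + 2e⁻ → Cd → n(Cd) = 3.777/2 = 1.889 mol → 212 g
Anode: 2Cl⁻ → Cl₂ + 2e⁻ → n(Cl₂) = 3.777/2 = 1.889 mol → 42.3 L

212 g Cd; 42.3 L Cl₂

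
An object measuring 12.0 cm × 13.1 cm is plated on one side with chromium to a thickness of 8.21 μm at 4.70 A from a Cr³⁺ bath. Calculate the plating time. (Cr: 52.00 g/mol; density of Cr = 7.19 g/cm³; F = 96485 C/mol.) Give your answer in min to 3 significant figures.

Plated area = 12.0 × 13.1 = 157.2 cm²
Volume = 157.2 × 8.21×10⁻⁴ cm = 0.1291 cm³
m(Cr) = 0.1291 × 7.19 = 0.9282 g
n(Cr) = 0.9282 / 52.00 = 0.01785 mol; n(e⁻) = 3 × 0.01785 = 0.05355 mol
Q = 0.05355 × 96485 = 5167 C
t = 5167 / 4.70 = 1099 s = 18.3 min

18.3 min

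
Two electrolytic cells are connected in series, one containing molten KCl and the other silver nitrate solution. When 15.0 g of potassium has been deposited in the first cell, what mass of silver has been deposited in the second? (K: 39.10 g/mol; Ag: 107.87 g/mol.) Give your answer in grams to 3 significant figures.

n(K) = 15.0 / 39.10 = 0.3836 mol
K⁺ + e⁻ → K, so n(e⁻) = 0.3836 mol
Since the cells are in series, n(e⁻) in the Ag cell is also 0.3836 mol.
Ag⁺ + e⁻ → Ag, so n(Ag) = 0.3836 mol
m(Ag) = 0.3836 × 107.87 = 41.4 g

41.4 g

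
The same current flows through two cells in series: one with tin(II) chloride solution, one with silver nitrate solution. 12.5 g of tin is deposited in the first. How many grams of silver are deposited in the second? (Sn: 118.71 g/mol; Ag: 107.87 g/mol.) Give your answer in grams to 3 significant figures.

n(Sn) = 12.5 / 118.71 = 0.1053 mol
Sn²⁺ + 2e⁻ → Sn, so n(e⁻) = 2 × 0.1053 = 0.2106 mol
The cells are in series, so the same charge (and hence the same n(e⁻) = 0.2106 mol) passes through both.
Ag⁺ + e⁻ → Ag, so n(Ag) = 0.2106 mol
m(Ag) = 0.2106 × 107.87 = 22.7 g

22.7 g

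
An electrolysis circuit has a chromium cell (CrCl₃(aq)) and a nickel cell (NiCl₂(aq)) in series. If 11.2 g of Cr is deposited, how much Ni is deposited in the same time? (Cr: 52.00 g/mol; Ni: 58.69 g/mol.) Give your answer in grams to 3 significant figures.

n(Cr) = 11.2 / 52.00 = 0.2154 mol
Cr³⁺ + 3e⁻ → Cr, so n(e⁻) = 3 × 0.2154 = 0.6462 mol
Since the cells are in series, n(e⁻) in the Ni cell is also 0.6462 mol.
Ni²⁺ + 2e⁻ → Ni, so n(Ni) = 0.6462 / 2 = 0.3231 mol
m(Ni) = 0.3231 × 58.69 = 19.0 g

19.0 g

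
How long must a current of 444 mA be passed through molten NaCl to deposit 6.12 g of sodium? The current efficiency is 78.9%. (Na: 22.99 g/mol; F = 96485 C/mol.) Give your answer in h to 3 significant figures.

20.4 h

n(Na) = 6.12 / 22.99 = 0.2662 mol
Na⁺ + e⁻ → Na, so n(e⁻) = 0.2662 mol
Q = 0.2662 × 96485 / 0.789 = 32550 C
t = Q / I = 32550 / 0.444 = 73310 s = 20.4 h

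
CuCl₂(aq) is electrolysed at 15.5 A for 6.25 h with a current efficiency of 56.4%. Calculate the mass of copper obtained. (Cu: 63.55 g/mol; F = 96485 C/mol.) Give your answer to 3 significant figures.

64.8 g

Q = 15.5 × 22500 = 3.488×10^5 C
n(e⁻) = 3.488×10^5 / 96485 = 3.615 mol
Cu²⁺ + 2e⁻ → Cu, so theoretical m(Cu) = 1.808 × 63.55 = 114.9 g
Actual mass = 56.4% × 114.9 = 64.8 g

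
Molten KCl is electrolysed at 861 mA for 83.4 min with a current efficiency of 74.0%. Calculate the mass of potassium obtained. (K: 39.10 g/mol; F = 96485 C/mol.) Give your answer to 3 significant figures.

1.29 g

Q = 0.861 × 5004 = 4308 C
n(e⁻) = 4308 / 96485 = 0.04465 mol
K⁺ + e⁻ → K, so theoretical m(K) = 0.04465 × 39.10 = 1.746 g
Actual mass = 74.0% × 1.746 = 1.29 g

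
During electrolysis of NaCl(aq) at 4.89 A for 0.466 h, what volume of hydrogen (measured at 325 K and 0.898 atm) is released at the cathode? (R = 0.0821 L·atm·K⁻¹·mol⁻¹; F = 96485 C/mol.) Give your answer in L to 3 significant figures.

1.26 L

Q = It = 4.89 × 1677.6 = 8203 C
Moles of electrons = 8203 / 96485 = 0.08502 mol
2H⁺ + 2e⁻ → H₂, so n(H₂) = 0.08502 / 2 = 0.04251 mol
V = nRT/P = 0.04251 × 0.0821 × 325 / 0.898 = 1.263 L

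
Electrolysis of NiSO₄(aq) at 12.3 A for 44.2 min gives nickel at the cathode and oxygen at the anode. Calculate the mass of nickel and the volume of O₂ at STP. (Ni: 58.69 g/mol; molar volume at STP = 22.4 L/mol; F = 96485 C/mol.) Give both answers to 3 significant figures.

9.92 g Ni; 1.89 L O₂

Q = 12.3 × 2652 = 32620 C; n(e⁻) = 32620 / 96485 = 0.3381 mol
Cathode: Ni²⁺ + 2e⁻ → Ni → n(Ni) = 0.3381/2 = 0.1691 mol → 9.92 g
Anode: 2H₂O → O₂ + 4H⁺ + 4e⁻ → n(O₂) = 0.3381/4 = 0.08453 mol → 1.89 L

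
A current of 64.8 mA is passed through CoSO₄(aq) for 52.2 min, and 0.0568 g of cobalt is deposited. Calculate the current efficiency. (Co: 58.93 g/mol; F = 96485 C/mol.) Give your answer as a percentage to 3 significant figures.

91.6%

Q = 0.0648 × 3132 = 203.0 C
n(e⁻) = 203.0 / 96485 = 0.002104 mol
Co²⁺ + 2e⁻ → Co, so theoretical n(Co) = 0.001052 mol → 0.06199 g
Efficiency = 0.0568 / 0.06199 = 0.9163 = 91.6%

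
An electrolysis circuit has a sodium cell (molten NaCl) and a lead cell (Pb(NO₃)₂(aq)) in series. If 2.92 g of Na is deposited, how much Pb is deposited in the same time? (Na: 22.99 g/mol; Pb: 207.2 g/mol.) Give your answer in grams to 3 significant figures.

n(Na) = 2.92 / 22.99 = 0.1270 mol
Na⁺ + e⁻ → Na, so n(e⁻) = 0.1270 mol
The cells are in series, so the same charge (and hence the same n(e⁻) = 0.1270 mol) passes through both.
Pb²⁺ + 2e⁻ → Pb, so n(Pb) = 0.1270 / 2 = 0.06350 mol
m(Pb) = 0.06350 × 207.2 = 13.2 g

13.2 g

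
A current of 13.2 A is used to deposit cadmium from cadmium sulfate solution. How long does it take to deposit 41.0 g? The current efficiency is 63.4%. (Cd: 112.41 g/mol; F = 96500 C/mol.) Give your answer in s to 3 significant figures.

n(Cd) = 41.0 / 112.41 = 0.3647 mol
Cd²⁺ + 2e⁻ → Cd, so n(e⁻) = 2 × 0.3647 = 0.7294 mol
Q = 0.7294 × 96500 / 0.634 = 1.110×10^5 C
t = Q / I = 1.110×10^5 / 13.2 = 8409 s

8410 s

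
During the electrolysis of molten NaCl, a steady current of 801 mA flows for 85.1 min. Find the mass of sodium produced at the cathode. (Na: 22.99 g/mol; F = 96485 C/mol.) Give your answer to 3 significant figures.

Charge passed = 0.801 × 5106 = 4090 C
n(e⁻) = Q/F = 4090/96485 = 0.04239 mol
Na⁺ + e⁻ → Na, so n(Na) = 0.04239 mol
m = 0.04239 × 22.99 = 0.975 g

0.975 g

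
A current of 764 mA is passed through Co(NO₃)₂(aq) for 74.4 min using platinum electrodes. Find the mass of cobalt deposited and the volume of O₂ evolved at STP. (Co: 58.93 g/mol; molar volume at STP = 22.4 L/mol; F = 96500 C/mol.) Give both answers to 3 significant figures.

1.04 g Co; 0.198 L O₂

Q = 0.764 × 4464 = 3410 C; n(e⁻) = 3410 / 96500 = 0.03534 mol
Cathode: Co²⁺ + 2e⁻ → Co → n(Co) = 0.03534/2 = 0.01767 mol → 1.04 g
Anode: 2H₂O → O₂ + 4H⁺ + 4e⁻ → n(O₂) = 0.03534/4 = 0.008835 mol → 0.198 L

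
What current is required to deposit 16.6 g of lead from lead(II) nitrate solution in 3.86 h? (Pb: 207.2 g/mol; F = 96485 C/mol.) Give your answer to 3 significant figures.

1.11 A

n(Pb) = 16.6 / 207.2 = 0.08012 mol
Pb²⁺ + 2e⁻ → Pb, so n(e⁻) = 2 × 0.08012 = 0.1602 mol
Q = 0.1602 × 96485 = 15460 C
I = Q / t = 15460 / 13896 s = 1.11 A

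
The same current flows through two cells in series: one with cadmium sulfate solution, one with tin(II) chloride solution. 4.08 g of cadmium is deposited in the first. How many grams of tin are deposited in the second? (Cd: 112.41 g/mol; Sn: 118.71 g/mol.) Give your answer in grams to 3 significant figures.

4.31 g

n(Cd) = 4.08 / 112.41 = 0.03630 mol
Cd²⁺ + 2e⁻ → Cd, so n(e⁻) = 2 × 0.03630 = 0.07260 mol
The cells are in series, so the same charge (and hence the same n(e⁻) = 0.07260 mol) passes through both.
Sn²⁺ + 2e⁻ → Sn, so n(Sn) = 0.07260 / 2 = 0.03630 mol
m(Sn) = 0.03630 × 118.71 = 4.31 g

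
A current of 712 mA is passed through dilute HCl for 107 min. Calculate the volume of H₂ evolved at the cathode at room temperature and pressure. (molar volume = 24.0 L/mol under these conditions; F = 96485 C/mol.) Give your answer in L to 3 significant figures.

0.569 L

Q = It = 0.712 × 6420 = 4571 C
n(e⁻) = 4571 / 96485 = 0.04738 mol
2H⁺ + 2e⁻ → H₂, so n(H₂) = 0.04738 / 2 = 0.02369 mol
V = 0.02369 × 24.0 = 0.5686 L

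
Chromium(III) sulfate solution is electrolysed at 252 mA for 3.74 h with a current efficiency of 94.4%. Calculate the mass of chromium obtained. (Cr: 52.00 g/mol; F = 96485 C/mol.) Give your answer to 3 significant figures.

0.575 g

Q = 0.252 × 13464 = 3393 C
n(e⁻) = 3393 / 96485 = 0.03517 mol
Cr³⁺ + 3e⁻ → Cr, so theoretical m(Cr) = 0.01172 × 52.00 = 0.6094 g
Actual mass = 94.4% × 0.6094 = 0.575 g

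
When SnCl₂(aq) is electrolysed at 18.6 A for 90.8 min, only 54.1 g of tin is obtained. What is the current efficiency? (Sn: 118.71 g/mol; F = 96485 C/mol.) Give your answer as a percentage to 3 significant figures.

Q = 18.6 × 5448 = 1.013×10^5 C
n(e⁻) = 1.013×10^5 / 96485 = 1.050 mol
Sn²⁺ + 2e⁻ → Sn, so theoretical n(Sn) = 0.5250 mol → 62.32 g
Efficiency = 54.1 / 62.32 = 0.8681 = 86.8%

86.8%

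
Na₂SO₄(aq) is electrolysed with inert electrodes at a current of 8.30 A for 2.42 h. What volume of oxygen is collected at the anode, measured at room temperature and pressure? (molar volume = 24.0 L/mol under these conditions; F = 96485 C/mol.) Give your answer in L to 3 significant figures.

4.50 L

Q = 8.30 A × 8712 s = 72310 C
n(e⁻) = Q/F = 72310/96485 = 0.7494 mol
2H₂O → O₂ + 4H⁺ + 4e⁻, so n(O₂) = 0.7494 / 4 = 0.1874 mol
V = 0.1874 × 24.0 = 4.498 L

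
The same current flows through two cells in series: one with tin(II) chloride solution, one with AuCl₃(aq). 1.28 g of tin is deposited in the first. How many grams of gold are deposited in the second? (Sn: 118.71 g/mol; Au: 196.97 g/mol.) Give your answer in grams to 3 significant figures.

n(Sn) = 1.28 / 118.71 = 0.01078 mol
Sn²⁺ + 2e⁻ → Sn, so n(e⁻) = 2 × 0.01078 = 0.02156 mol
Since the cells are in series, n(e⁻) in the Au cell is also 0.02156 mol.
Au³⁺ + 3e⁻ → Au, so n(Au) = 0.02156 / 3 = 0.007187 mol
m(Au) = 0.007187 × 196.97 = 1.42 g

1.42 g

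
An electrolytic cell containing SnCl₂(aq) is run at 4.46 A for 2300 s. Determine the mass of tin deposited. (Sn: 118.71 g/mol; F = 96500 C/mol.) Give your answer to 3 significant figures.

6.31 g

Q = 4.46 A × 2300 s = 10260 C
n(e⁻) = Q/F = 10260/96500 = 0.1063 mol
Sn²⁺ + 2e⁻ → Sn, so n(Sn) = 0.1063 / 2 = 0.05315 mol
m = 0.05315 × 118.71 = 6.31 g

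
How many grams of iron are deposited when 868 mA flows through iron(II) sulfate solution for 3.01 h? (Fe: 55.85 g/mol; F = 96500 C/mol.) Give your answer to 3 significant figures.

Q = It = 0.868 × 10836 = 9406 C
n(e⁻) = Q/F = 9406/96500 = 0.09747 mol
Fe²⁺ + 2e⁻ → Fe, so n(Fe) = 0.09747 / 2 = 0.04874 mol
m = 0.04874 × 55.85 = 2.72 g

2.72 g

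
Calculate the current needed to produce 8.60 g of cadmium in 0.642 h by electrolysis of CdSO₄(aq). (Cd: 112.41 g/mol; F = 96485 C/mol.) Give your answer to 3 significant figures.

6.39 A

n(Cd) = 8.60 / 112.41 = 0.07651 mol
Cd²⁺ + 2e⁻ → Cd, so n(e⁻) = 2 × 0.07651 = 0.1530 mol
Q = 0.1530 × 96485 = 14760 C
I = Q / t = 14760 / 2311.2 s = 6.39 A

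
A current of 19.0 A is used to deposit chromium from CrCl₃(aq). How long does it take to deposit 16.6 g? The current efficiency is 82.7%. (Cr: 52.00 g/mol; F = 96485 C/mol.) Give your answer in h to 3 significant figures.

1.63 h

n(Cr) = 16.6 / 52.00 = 0.3192 mol
Cr³⁺ + 3e⁻ → Cr, so n(e⁻) = 3 × 0.3192 = 0.9576 mol
Q = 0.9576 × 96485 / 0.827 = 1.117×10^5 C
t = Q / I = 1.117×10^5 / 19.0 = 5879 s = 1.63 h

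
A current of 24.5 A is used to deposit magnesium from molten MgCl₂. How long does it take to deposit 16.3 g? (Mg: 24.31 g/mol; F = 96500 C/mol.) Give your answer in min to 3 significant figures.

n(Mg) = 16.3 / 24.31 = 0.6705 mol
Mg²⁺ + 2e⁻ → Mg, so n(e⁻) = 2 × 0.6705 = 1.341 mol
Q = 1.341 × 96500 = 1.294×10^5 C
t = Q / I = 1.294×10^5 / 24.5 = 5282 s = 88.0 min

88.0 min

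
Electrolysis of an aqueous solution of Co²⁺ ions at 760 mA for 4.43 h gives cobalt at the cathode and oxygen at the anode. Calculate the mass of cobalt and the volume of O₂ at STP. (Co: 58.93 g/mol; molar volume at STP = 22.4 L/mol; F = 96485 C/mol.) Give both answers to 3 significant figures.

Q = 0.760 × 15948 = 12120 C; n(e⁻) = 12120 / 96485 = 0.1256 mol
Cathode: Co²⁺ + 2e⁻ → Co → n(Co) = 0.1256/2 = 0.06280 mol → 3.70 g
Anode: 2H₂O → O₂ + 4H⁺ + 4e⁻ → n(O₂) = 0.1256/4 = 0.03140 mol → 0.703 L

3.70 g Co; 0.703 L O₂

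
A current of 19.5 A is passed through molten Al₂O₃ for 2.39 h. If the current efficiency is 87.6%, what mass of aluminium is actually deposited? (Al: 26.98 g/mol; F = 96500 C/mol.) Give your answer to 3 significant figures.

Q = 19.5 × 8604 = 1.678×10^5 C
n(e⁻) = 1.678×10^5 / 96500 = 1.739 mol
Al³⁺ + 3e⁻ → Al, so theoretical m(Al) = 0.5797 × 26.98 = 15.64 g
Actual mass = 87.6% × 15.64 = 13.7 g

13.7 g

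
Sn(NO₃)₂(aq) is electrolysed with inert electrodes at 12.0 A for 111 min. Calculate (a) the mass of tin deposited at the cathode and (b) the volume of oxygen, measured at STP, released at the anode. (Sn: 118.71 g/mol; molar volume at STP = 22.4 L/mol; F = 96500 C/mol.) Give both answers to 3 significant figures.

49.2 g Sn; 4.64 L O₂

Q = 12.0 × 6660 = 79920 C; n(e⁻) = 79920 / 96500 = 0.8282 mol
Cathode: Sn²⁺ + 2e⁻ → Sn → n(Sn) = 0.8282/2 = 0.4141 mol → 49.2 g
Anode: 2H₂O → O₂ + 4H⁺ + 4e⁻ → n(O₂) = 0.8282/4 = 0.2071 mol → 4.64 L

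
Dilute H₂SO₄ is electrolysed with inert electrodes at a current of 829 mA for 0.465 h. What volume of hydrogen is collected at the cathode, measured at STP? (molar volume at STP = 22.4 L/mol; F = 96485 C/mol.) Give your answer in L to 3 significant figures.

0.161 L

Charge passed = 0.829 × 1674 = 1388 C
Moles of electrons = 1388 / 96485 = 0.01439 mol
2H⁺ + 2e⁻ → H₂, so n(H₂) = 0.01439 / 2 = 0.007195 mol
V = 0.007195 × 22.4 = 0.1612 L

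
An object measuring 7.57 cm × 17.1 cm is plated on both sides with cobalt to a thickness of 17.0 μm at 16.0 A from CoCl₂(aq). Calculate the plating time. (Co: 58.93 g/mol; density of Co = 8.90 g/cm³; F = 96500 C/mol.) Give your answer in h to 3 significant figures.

Plated area = 2 × 7.57 × 17.1 = 258.9 cm²
Volume = 258.9 × 17.0×10⁻⁴ cm = 0.4401 cm³
m(Co) = 0.4401 × 8.90 = 3.917 g
n(Co) = 3.917 / 58.93 = 0.06647 mol; n(e⁻) = 2 × 0.06647 = 0.1329 mol
Q = 0.1329 × 96500 = 12820 C
t = 12820 / 16.0 = 801.3 s = 0.223 h

0.223 h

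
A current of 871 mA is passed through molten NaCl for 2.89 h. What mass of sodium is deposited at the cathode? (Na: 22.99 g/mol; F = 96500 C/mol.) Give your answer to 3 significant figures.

Q = 0.871 A × 10404 s = 9062 C
Moles of electrons = 9062 / 96500 = 0.09391 mol
Na⁺ + e⁻ → Na, so n(Na) = 0.09391 mol
m = 0.09391 × 22.99 = 2.16 g

2.16 g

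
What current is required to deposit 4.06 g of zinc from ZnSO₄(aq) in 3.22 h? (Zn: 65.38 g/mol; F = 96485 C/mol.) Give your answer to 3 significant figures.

1.03 A

n(Zn) = 4.06 / 65.38 = 0.06210 mol
Zn²⁺ + 2e⁻ → Zn, so n(e⁻) = 2 × 0.06210 = 0.1242 mol
Q = 0.1242 × 96485 = 11980 C
I = Q / t = 11980 / 11592 s = 1.03 A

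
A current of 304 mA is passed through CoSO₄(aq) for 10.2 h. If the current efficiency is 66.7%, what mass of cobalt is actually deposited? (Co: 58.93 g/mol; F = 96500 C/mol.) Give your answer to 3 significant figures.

Q = 0.304 × 36720 = 11160 C
n(e⁻) = 11160 / 96500 = 0.1156 mol
Co²⁺ + 2e⁻ → Co, so theoretical m(Co) = 0.05780 × 58.93 = 3.406 g
Actual mass = 66.7% × 3.406 = 2.27 g

2.27 g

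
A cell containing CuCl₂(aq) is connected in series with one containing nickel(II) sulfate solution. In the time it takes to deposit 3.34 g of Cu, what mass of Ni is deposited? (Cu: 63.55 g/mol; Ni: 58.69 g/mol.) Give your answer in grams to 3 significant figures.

n(Cu) = 3.34 / 63.55 = 0.05256 mol
Cu²⁺ + 2e⁻ → Cu, so n(e⁻) = 2 × 0.05256 = 0.1051 mol
Same current for the same time ⇒ same n(e⁻) = 0.1051 mol in both cells.
Ni²⁺ + 2e⁻ → Ni, so n(Ni) = 0.1051 / 2 = 0.05255 mol
m(Ni) = 0.05255 × 58.69 = 3.08 g

3.08 g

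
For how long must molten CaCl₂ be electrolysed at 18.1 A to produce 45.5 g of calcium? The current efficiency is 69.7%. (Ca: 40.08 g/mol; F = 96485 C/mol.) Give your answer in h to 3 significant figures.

4.82 h

n(Ca) = 45.5 / 40.08 = 1.135 mol
Ca²⁺ + 2e⁻ → Ca, so n(e⁻) = 2 × 1.135 = 2.270 mol
Q = 2.270 × 96485 / 0.697 = 3.142×10^5 C
t = Q / I = 3.142×10^5 / 18.1 = 17360 s = 4.82 h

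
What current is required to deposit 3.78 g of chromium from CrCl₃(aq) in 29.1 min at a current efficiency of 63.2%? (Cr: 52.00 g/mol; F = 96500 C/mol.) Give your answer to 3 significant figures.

n(Cr) = 3.78 / 52.00 = 0.07269 mol
Cr³⁺ + 3e⁻ → Cr, so n(e⁻) = 3 × 0.07269 = 0.2181 mol
Q = 0.2181 × 96500 / 0.632 = 33300 C
I = Q / t = 33300 / 1746 s = 19.1 A

19.1 A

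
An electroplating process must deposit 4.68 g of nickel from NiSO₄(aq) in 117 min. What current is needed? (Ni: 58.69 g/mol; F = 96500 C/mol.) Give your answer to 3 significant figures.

2.19 A

n(Ni) = 4.68 / 58.69 = 0.07974 mol
Ni²⁺ + 2e⁻ → Ni, so n(e⁻) = 2 × 0.07974 = 0.1595 mol
Q = 0.1595 × 96500 = 15390 C
I = Q / t = 15390 / 7020 s = 2.19 A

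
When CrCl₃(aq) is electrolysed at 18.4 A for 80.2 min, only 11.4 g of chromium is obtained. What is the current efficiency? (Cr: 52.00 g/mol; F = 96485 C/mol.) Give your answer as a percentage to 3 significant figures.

Q = 18.4 × 4812 = 88540 C
n(e⁻) = 88540 / 96485 = 0.9177 mol
Cr³⁺ + 3e⁻ → Cr, so theoretical n(Cr) = 0.3059 mol → 15.91 g
Efficiency = 11.4 / 15.91 = 0.7165 = 71.7%

71.7%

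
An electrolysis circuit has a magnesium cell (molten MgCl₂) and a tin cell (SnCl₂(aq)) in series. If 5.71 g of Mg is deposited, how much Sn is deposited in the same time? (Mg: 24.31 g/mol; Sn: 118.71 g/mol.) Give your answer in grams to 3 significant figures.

n(Mg) = 5.71 / 24.31 = 0.2349 mol
Mg²⁺ + 2e⁻ → Mg, so n(e⁻) = 2 × 0.2349 = 0.4698 mol
Since the cells are in series, n(e⁻) in the Sn cell is also 0.4698 mol.
Sn²⁺ + 2e⁻ → Sn, so n(Sn) = 0.4698 / 2 = 0.2349 mol
m(Sn) = 0.2349 × 118.71 = 27.9 g

27.9 g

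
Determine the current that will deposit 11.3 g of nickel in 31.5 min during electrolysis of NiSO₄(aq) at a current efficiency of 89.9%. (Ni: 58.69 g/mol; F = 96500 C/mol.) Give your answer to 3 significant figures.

21.9 A

n(Ni) = 11.3 / 58.69 = 0.1925 mol
Ni²⁺ + 2e⁻ → Ni, so n(e⁻) = 2 × 0.1925 = 0.3850 mol
Q = 0.3850 × 96500 / 0.899 = 41330 C
I = Q / t = 41330 / 1890 s = 21.9 A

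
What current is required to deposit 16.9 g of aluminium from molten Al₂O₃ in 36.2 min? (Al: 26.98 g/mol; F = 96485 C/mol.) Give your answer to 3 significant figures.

83.5 A

n(Al) = 16.9 / 26.98 = 0.6264 mol
Al³⁺ + 3e⁻ → Al, so n(e⁻) = 3 × 0.6264 = 1.879 mol
Q = 1.879 × 96485 = 1.813×10^5 C
I = Q / t = 1.813×10^5 / 2172 s = 83.5 A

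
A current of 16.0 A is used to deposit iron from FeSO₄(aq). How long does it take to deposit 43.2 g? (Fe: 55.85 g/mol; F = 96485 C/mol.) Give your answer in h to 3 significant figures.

2.59 h

n(Fe) = 43.2 / 55.85 = 0.7735 mol
Fe²⁺ + 2e⁻ → Fe, so n(e⁻) = 2 × 0.7735 = 1.547 mol
Q = 1.547 × 96485 = 1.493×10^5 C
t = Q / I = 1.493×10^5 / 16.0 = 9331 s = 2.59 h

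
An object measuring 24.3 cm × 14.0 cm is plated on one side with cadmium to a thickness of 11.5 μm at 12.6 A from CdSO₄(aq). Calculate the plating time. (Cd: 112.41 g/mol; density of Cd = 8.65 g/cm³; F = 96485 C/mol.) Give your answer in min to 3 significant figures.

Plated area = 24.3 × 14.0 = 340.2 cm²
Volume = 340.2 × 11.5×10⁻⁴ cm = 0.3912 cm³
m(Cd) = 0.3912 × 8.65 = 3.384 g
n(Cd) = 3.384 / 112.41 = 0.03010 mol; n(e⁻) = 2 × 0.03010 = 0.06020 mol
Q = 0.06020 × 96485 = 5808 C
t = 5808 / 12.6 = 461.0 s = 7.68 min

7.68 min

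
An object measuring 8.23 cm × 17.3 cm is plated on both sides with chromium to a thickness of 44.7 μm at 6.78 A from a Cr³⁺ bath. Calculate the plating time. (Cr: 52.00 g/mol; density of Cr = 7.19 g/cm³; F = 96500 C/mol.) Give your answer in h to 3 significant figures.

Plated area = 2 × 8.23 × 17.3 = 284.8 cm²
Volume = 284.8 × 44.7×10⁻⁴ cm = 1.273 cm³
m(Cr) = 1.273 × 7.19 = 9.153 g
n(Cr) = 9.153 / 52.00 = 0.1760 mol; n(e⁻) = 3 × 0.1760 = 0.5280 mol
Q = 0.5280 × 96500 = 50950 C
t = 50950 / 6.78 = 7515 s = 2.09 h

2.09 h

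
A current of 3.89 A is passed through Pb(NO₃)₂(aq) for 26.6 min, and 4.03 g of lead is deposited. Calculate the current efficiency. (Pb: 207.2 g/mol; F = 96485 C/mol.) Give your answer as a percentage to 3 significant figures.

60.5%

Q = 3.89 × 1596 = 6208 C
n(e⁻) = 6208 / 96485 = 0.06434 mol
Pb²⁺ + 2e⁻ → Pb, so theoretical n(Pb) = 0.03217 mol → 6.666 g
Efficiency = 4.03 / 6.666 = 0.6046 = 60.5%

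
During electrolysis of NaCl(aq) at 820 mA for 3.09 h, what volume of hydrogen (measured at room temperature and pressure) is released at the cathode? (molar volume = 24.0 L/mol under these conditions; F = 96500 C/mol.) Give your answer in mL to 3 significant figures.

1130 mL

Charge passed = 0.820 × 11124 = 9122 C
n(e⁻) = Q/F = 9122/96500 = 0.09453 mol
2H⁺ + 2e⁻ → H₂, so n(H₂) = 0.09453 / 2 = 0.04727 mol
V = 0.04727 × 24.0 = 1.134 L
= 1130 mL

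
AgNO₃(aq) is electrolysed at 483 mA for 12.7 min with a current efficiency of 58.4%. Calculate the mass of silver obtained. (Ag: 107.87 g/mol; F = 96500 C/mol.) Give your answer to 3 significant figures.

0.240 g

Q = 0.483 × 762 = 368.0 C
n(e⁻) = 368.0 / 96500 = 0.003813 mol
Ag⁺ + e⁻ → Ag, so theoretical m(Ag) = 0.003813 × 107.87 = 0.4113 g
Actual mass = 58.4% × 0.4113 = 0.240 g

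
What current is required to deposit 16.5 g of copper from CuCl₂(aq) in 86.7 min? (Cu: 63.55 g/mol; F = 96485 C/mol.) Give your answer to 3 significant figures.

9.63 A

n(Cu) = 16.5 / 63.55 = 0.2596 mol
Cu²⁺ + 2e⁻ → Cu, so n(e⁻) = 2 × 0.2596 = 0.5192 mol
Q = 0.5192 × 96485 = 50100 C
I = Q / t = 50100 / 5202 s = 9.63 A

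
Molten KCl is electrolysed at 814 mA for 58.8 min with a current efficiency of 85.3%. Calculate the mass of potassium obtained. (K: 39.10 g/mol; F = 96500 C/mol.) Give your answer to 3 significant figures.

0.993 g

Q = 0.814 × 3528 = 2872 C
n(e⁻) = 2872 / 96500 = 0.02976 mol
K⁺ + e⁻ → K, so theoretical m(K) = 0.02976 × 39.10 = 1.164 g
Actual mass = 85.3% × 1.164 = 0.993 g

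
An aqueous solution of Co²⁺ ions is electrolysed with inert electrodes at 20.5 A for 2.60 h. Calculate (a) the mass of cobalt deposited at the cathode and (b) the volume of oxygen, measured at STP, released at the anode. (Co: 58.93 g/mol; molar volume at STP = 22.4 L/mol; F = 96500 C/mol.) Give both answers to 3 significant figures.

58.6 g Co; 11.1 L O₂

Q = 20.5 × 9360 = 1.919×10^5 C; n(e⁻) = 1.919×10^5 / 96500 = 1.989 mol
Cathode: Co²⁺ + 2e⁻ → Co → n(Co) = 1.989/2 = 0.9945 mol → 58.6 g
Anode: 2H₂O → O₂ + 4H⁺ + 4e⁻ → n(O₂) = 1.989/4 = 0.4973 mol → 11.1 L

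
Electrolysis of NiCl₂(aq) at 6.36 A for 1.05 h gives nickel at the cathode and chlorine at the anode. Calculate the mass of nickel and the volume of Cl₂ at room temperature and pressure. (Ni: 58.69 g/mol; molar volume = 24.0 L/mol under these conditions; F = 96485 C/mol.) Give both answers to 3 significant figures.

Q = 6.36 × 3780 = 24040 C; n(e⁻) = 24040 / 96485 = 0.2492 mol
Cathode: Ni²⁺ + 2e⁻ → Ni → n(Ni) = 0.2492/2 = 0.1246 mol → 7.31 g
Anode: 2Cl⁻ → Cl₂ + 2e⁻ → n(Cl₂) = 0.2492/2 = 0.1246 mol → 2.99 L

7.31 g Ni; 2.99 L Cl₂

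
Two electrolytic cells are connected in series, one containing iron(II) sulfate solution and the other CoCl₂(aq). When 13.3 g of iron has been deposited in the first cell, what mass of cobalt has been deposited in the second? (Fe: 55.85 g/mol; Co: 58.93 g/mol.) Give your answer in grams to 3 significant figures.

14.0 g

n(Fe) = 13.3 / 55.85 = 0.2381 mol
Fe²⁺ + 2e⁻ → Fe, so n(e⁻) = 2 × 0.2381 = 0.4762 mol
In series, the same 0.4762 mol of electrons flows through the second cell.
Co²⁺ + 2e⁻ → Co, so n(Co) = 0.4762 / 2 = 0.2381 mol
m(Co) = 0.2381 × 58.93 = 14.0 g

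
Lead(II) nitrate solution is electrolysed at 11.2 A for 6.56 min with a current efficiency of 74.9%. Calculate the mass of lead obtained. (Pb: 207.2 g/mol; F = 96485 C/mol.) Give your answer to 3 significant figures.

Q = 11.2 × 393.6 = 4408 C
n(e⁻) = 4408 / 96485 = 0.04569 mol
Pb²⁺ + 2e⁻ → Pb, so theoretical m(Pb) = 0.02285 × 207.2 = 4.735 g
Actual mass = 74.9% × 4.735 = 3.55 g

3.55 g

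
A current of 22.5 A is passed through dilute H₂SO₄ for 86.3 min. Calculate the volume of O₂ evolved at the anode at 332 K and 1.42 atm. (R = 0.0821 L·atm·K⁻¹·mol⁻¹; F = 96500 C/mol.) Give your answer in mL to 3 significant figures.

Charge passed = 22.5 × 5178 = 1.165×10^5 C
n(e⁻) = 1.165×10^5 / 96500 = 1.207 mol
2H₂O → O₂ + 4H⁺ + 4e⁻, so n(O₂) = 1.207 / 4 = 0.3018 mol
V = nRT/P = 0.3018 × 0.0821 × 332 / 1.42 = 5.793 L
= 5790 mL

5790 mL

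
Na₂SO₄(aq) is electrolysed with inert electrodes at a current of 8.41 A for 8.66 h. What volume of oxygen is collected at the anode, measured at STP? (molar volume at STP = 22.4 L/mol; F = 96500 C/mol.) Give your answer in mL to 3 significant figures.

Charge passed = 8.41 × 31176 = 2.622×10^5 C
Moles of electrons = 2.622×10^5 / 96500 = 2.717 mol
2H₂O → O₂ + 4H⁺ + 4e⁻, so n(O₂) = 2.717 / 4 = 0.6793 mol
V = 0.6793 × 22.4 = 15.22 L
= 15200 mL

15200 mL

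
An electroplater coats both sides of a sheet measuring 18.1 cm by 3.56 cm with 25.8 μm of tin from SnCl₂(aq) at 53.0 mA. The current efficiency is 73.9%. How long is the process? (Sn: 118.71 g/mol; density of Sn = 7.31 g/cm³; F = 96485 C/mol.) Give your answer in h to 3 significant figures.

Plated area = 2 × 18.1 × 3.56 = 128.9 cm²
Volume = 128.9 × 25.8×10⁻⁴ cm = 0.3326 cm³
m(Sn) = 0.3326 × 7.31 = 2.431 g
n(Sn) = 2.431 / 118.71 = 0.02048 mol; n(e⁻) = 2 × 0.02048 = 0.04096 mol
Q = 0.04096 × 96485 / 0.739 = 5348 C
t = 5348 / 0.0530 = 1.009×10^5 s = 28.0 h

28.0 h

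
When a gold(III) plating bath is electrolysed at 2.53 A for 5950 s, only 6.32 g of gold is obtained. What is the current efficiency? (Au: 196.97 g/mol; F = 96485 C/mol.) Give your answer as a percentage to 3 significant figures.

61.7%

Q = 2.53 × 5950 = 15050 C
n(e⁻) = 15050 / 96485 = 0.1560 mol
Au³⁺ + 3e⁻ → Au, so theoretical n(Au) = 0.05200 mol → 10.24 g
Efficiency = 6.32 / 10.24 = 0.6172 = 61.7%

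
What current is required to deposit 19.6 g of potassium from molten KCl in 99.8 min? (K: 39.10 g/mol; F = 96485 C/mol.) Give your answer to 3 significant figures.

8.08 A

n(K) = 19.6 / 39.10 = 0.5013 mol
K⁺ + e⁻ → K, so n(e⁻) = 0.5013 mol
Q = 0.5013 × 96485 = 48370 C
I = Q / t = 48370 / 5988 s = 8.08 A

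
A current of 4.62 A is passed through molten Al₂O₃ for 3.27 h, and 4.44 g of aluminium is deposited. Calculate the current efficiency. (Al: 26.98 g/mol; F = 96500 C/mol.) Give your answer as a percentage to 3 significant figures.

Q = 4.62 × 11772 = 54390 C
n(e⁻) = 54390 / 96500 = 0.5636 mol
Al³⁺ + 3e⁻ → Al, so theoretical n(Al) = 0.1879 mol → 5.070 g
Efficiency = 4.44 / 5.070 = 0.8757 = 87.6%

87.6%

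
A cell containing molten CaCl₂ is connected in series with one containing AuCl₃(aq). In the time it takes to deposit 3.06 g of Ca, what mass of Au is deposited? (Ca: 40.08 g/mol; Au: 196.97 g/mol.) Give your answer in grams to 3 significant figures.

10.0 g

n(Ca) = 3.06 / 40.08 = 0.07635 mol
Ca²⁺ + 2e⁻ → Ca, so n(e⁻) = 2 × 0.07635 = 0.1527 mol
In series, the same 0.1527 mol of electrons flows through the second cell.
Au³⁺ + 3e⁻ → Au, so n(Au) = 0.1527 / 3 = 0.05090 mol
m(Au) = 0.05090 × 196.97 = 10.0 g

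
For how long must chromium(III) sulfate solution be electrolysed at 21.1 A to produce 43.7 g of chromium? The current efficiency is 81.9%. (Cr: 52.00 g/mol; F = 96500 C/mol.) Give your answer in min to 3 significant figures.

n(Cr) = 43.7 / 52.00 = 0.8404 mol
Cr³⁺ + 3e⁻ → Cr, so n(e⁻) = 3 × 0.8404 = 2.521 mol
Q = 2.521 × 96500 / 0.819 = 2.970×10^5 C
t = Q / I = 2.970×10^5 / 21.1 = 14080 s = 235 min

235 min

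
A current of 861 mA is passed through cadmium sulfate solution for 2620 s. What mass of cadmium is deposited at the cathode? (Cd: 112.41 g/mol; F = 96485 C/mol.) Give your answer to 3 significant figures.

1.31 g

Q = It = 0.861 × 2620 = 2256 C
n(e⁻) = Q/F = 2256/96485 = 0.02338 mol
Cd²⁺ + 2e⁻ → Cd, so n(Cd) = 0.02338 / 2 = 0.01169 mol
m = 0.01169 × 112.41 = 1.31 g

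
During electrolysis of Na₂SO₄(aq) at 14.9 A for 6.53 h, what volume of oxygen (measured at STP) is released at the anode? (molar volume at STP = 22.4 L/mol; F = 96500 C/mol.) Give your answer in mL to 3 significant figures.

Q = 14.9 A × 23508 s = 3.503×10^5 C
Moles of electrons = 3.503×10^5 / 96500 = 3.630 mol
2H₂O → O₂ + 4H⁺ + 4e⁻, so n(O₂) = 3.630 / 4 = 0.9075 mol
V = 0.9075 × 22.4 = 20.33 L
= 20300 mL

20300 mL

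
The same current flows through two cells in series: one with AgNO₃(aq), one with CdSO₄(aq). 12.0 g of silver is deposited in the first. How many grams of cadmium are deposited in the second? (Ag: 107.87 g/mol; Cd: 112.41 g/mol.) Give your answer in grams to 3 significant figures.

n(Ag) = 12.0 / 107.87 = 0.1112 mol
Ag⁺ + e⁻ → Ag, so n(e⁻) = 0.1112 mol
Since the cells are in series, n(e⁻) in the Cd cell is also 0.1112 mol.
Cd²⁺ + 2e⁻ → Cd, so n(Cd) = 0.1112 / 2 = 0.05560 mol
m(Cd) = 0.05560 × 112.41 = 6.25 g

6.25 g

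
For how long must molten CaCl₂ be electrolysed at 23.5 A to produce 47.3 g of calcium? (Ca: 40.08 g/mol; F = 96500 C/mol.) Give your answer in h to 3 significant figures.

n(Ca) = 47.3 / 40.08 = 1.180 mol
Ca²⁺ + 2e⁻ → Ca, so n(e⁻) = 2 × 1.180 = 2.360 mol
Q = 2.360 × 96500 = 2.277×10^5 C
t = Q / I = 2.277×10^5 / 23.5 = 9689 s = 2.69 h

2.69 h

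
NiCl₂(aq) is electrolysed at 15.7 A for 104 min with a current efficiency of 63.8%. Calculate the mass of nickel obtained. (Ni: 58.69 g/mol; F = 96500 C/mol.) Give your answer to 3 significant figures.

Q = 15.7 × 6240 = 97970 C
n(e⁻) = 97970 / 96500 = 1.015 mol
Ni²⁺ + 2e⁻ → Ni, so theoretical m(Ni) = 0.5075 × 58.69 = 29.79 g
Actual mass = 63.8% × 29.79 = 19.0 g

19.0 g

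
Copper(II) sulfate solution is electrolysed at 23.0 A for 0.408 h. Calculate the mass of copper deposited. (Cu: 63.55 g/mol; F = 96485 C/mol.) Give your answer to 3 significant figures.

Q = 23.0 A × 1468.8 s = 33780 C
Moles of electrons = 33780 / 96485 = 0.3501 mol
Cu²⁺ + 2e⁻ → Cu, so n(Cu) = 0.3501 / 2 = 0.1751 mol
m = 0.1751 × 63.55 = 11.1 g

11.1 g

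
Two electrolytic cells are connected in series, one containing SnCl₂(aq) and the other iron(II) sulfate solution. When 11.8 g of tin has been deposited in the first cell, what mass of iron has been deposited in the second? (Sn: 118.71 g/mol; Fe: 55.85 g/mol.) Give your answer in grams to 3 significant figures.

5.55 g

n(Sn) = 11.8 / 118.71 = 0.09940 mol
Sn²⁺ + 2e⁻ → Sn, so n(e⁻) = 2 × 0.09940 = 0.1988 mol
The cells are in series, so the same charge (and hence the same n(e⁻) = 0.1988 mol) passes through both.
Fe²⁺ + 2e⁻ → Fe, so n(Fe) = 0.1988 / 2 = 0.09940 mol
m(Fe) = 0.09940 × 55.85 = 5.55 g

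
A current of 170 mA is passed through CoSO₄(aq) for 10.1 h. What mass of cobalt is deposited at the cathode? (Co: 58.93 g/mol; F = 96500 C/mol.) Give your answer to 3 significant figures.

Q = It = 0.170 × 36360 = 6181 C
n(e⁻) = Q/F = 6181/96500 = 0.06405 mol
Co²⁺ + 2e⁻ → Co, so n(Co) = 0.06405 / 2 = 0.03203 mol
m = 0.03203 × 58.93 = 1.89 g

1.89 g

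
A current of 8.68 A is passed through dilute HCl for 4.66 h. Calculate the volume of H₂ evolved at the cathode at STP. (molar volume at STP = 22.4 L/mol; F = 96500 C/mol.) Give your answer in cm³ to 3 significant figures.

Q = 8.68 A × 16776 s = 1.456×10^5 C
Moles of electrons = 1.456×10^5 / 96500 = 1.509 mol
2H⁺ + 2e⁻ → H₂, so n(H₂) = 1.509 / 2 = 0.7545 mol
V = 0.7545 × 22.4 = 16.90 L
= 16900 cm³

16900 cm³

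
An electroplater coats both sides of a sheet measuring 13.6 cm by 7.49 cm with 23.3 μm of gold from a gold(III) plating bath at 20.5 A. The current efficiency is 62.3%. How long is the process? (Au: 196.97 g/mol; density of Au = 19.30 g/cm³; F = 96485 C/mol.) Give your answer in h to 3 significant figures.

Plated area = 2 × 13.6 × 7.49 = 203.7 cm²
Volume = 203.7 × 23.3×10⁻⁴ cm = 0.4746 cm³
m(Au) = 0.4746 × 19.30 = 9.160 g
n(Au) = 9.160 / 196.97 = 0.04650 mol; n(e⁻) = 3 × 0.04650 = 0.1395 mol
Q = 0.1395 × 96485 / 0.623 = 21600 C
t = 21600 / 20.5 = 1054 s = 0.293 h

0.293 h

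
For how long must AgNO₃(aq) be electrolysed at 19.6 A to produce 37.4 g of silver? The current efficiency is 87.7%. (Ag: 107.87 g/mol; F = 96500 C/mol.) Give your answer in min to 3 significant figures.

32.4 min

n(Ag) = 37.4 / 107.87 = 0.3467 mol
Ag⁺ + e⁻ → Ag, so n(e⁻) = 0.3467 mol
Q = 0.3467 × 96500 / 0.877 = 38150 C
t = Q / I = 38150 / 19.6 = 1946 s = 32.4 min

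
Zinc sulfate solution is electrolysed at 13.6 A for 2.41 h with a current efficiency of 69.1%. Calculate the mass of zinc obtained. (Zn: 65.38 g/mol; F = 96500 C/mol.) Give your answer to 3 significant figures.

27.6 g

Q = 13.6 × 8676 = 1.180×10^5 C
n(e⁻) = 1.180×10^5 / 96500 = 1.223 mol
Zn²⁺ + 2e⁻ → Zn, so theoretical m(Zn) = 0.6115 × 65.38 = 39.98 g
Actual mass = 69.1% × 39.98 = 27.6 g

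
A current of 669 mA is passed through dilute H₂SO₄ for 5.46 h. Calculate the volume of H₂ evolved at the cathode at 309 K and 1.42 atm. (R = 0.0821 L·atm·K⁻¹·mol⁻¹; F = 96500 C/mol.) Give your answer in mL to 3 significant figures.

Q = It = 0.669 × 19656 = 13150 C
n(e⁻) = Q/F = 13150/96500 = 0.1363 mol
2H⁺ + 2e⁻ → H₂, so n(H₂) = 0.1363 / 2 = 0.06815 mol
V = nRT/P = 0.06815 × 0.0821 × 309 / 1.42 = 1.218 L
= 1220 mL

1220 mL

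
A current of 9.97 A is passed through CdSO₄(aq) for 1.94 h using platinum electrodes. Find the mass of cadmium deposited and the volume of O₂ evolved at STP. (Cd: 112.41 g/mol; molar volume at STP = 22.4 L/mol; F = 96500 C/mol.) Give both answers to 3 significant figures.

Q = 9.97 × 6984 = 69630 C; n(e⁻) = 69630 / 96500 = 0.7216 mol
Cathode: Cd²⁺ + 2e⁻ → Cd → n(Cd) = 0.7216/2 = 0.3608 mol → 40.6 g
Anode: 2H₂O → O₂ + 4H⁺ + 4e⁻ → n(O₂) = 0.7216/4 = 0.1804 mol → 4.04 L

40.6 g Cd; 4.04 L O₂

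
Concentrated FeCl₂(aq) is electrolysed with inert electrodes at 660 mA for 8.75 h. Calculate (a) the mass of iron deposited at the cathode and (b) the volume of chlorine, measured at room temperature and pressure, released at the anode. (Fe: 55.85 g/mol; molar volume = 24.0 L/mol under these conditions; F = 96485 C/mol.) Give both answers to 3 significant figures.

Q = 0.660 × 31500 = 20790 C; n(e⁻) = 20790 / 96485 = 0.2155 mol
Cathode: Fe²⁺ + 2e⁻ → Fe → n(Fe) = 0.2155/2 = 0.1078 mol → 6.02 g
Anode: 2Cl⁻ → Cl₂ + 2e⁻ → n(Cl₂) = 0.2155/2 = 0.1078 mol → 2.59 L

6.02 g Fe; 2.59 L Cl₂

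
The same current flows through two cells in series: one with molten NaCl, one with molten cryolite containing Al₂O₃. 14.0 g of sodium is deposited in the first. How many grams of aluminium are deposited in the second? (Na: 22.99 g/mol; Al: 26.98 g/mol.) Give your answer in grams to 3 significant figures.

n(Na) = 14.0 / 22.99 = 0.6090 mol
Na⁺ + e⁻ → Na, so n(e⁻) = 0.6090 mol
Since the cells are in series, n(e⁻) in the Al cell is also 0.6090 mol.
Al³⁺ + 3e⁻ → Al, so n(Al) = 0.6090 / 3 = 0.2030 mol
m(Al) = 0.2030 × 26.98 = 5.48 g

5.48 g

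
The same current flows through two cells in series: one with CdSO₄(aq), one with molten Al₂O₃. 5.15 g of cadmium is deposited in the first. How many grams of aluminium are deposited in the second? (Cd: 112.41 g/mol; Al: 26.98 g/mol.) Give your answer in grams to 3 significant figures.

0.824 g

n(Cd) = 5.15 / 112.41 = 0.04581 mol
Cd²⁺ + 2e⁻ → Cd, so n(e⁻) = 2 × 0.04581 = 0.09162 mol
Same current for the same time ⇒ same n(e⁻) = 0.09162 mol in both cells.
Al³⁺ + 3e⁻ → Al, so n(Al) = 0.09162 / 3 = 0.03054 mol
m(Al) = 0.03054 × 26.98 = 0.824 g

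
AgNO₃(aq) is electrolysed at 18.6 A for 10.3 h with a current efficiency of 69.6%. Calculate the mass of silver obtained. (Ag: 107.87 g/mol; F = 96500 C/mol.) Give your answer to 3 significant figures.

537 g

Q = 18.6 × 37080 = 6.897×10^5 C
n(e⁻) = 6.897×10^5 / 96500 = 7.147 mol
Ag⁺ + e⁻ → Ag, so theoretical m(Ag) = 7.147 × 107.87 = 770.9 g
Actual mass = 69.6% × 770.9 = 537 g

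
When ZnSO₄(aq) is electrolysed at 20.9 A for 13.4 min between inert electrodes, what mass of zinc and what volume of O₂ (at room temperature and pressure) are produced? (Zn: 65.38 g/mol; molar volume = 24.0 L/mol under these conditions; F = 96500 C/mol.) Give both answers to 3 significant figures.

5.69 g Zn; 1.04 L O₂

Q = 20.9 × 804 = 16800 C; n(e⁻) = 16800 / 96500 = 0.1741 mol
Cathode: Zn²⁺ + 2e⁻ → Zn → n(Zn) = 0.1741/2 = 0.08705 mol → 5.69 g
Anode: 2H₂O → O₂ + 4H⁺ + 4e⁻ → n(O₂) = 0.1741/4 = 0.04353 mol → 1.04 L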